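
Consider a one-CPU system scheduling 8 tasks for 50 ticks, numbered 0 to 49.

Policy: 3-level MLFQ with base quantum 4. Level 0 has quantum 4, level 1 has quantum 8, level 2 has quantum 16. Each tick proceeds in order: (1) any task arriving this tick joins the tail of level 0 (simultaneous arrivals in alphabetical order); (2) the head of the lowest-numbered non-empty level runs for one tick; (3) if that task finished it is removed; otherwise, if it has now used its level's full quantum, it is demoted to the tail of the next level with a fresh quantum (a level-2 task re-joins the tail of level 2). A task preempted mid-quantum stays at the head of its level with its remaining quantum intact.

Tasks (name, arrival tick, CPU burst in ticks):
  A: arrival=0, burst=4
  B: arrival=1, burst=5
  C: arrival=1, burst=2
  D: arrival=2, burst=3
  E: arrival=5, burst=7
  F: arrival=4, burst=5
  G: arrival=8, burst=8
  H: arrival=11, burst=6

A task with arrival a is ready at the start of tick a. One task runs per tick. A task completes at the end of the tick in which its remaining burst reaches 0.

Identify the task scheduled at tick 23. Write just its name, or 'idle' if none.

running at tick 23 = G

t=0: L0/L1/L2 = A/-/- → run A
t=1: L0/L1/L2 = ABC/-/- → run A
t=2: L0/L1/L2 = ABCD/-/- → run A
t=3: L0/L1/L2 = ABCD/-/- → run A
t=4: L0/L1/L2 = BCDF/-/- → run B
t=5: L0/L1/L2 = BCDFE/-/- → run B
t=6: L0/L1/L2 = BCDFE/-/- → run B
t=7: L0/L1/L2 = BCDFE/-/- → run B
t=8: L0/L1/L2 = CDFEG/B/- → run C
t=9: L0/L1/L2 = CDFEG/B/- → run C
t=10: L0/L1/L2 = DFEG/B/- → run D
t=11: L0/L1/L2 = DFEGH/B/- → run D
t=12: L0/L1/L2 = DFEGH/B/- → run D
t=13: L0/L1/L2 = FEGH/B/- → run F
t=14: L0/L1/L2 = FEGH/B/- → run F
t=15: L0/L1/L2 = FEGH/B/- → run F
t=16: L0/L1/L2 = FEGH/B/- → run F
t=17: L0/L1/L2 = EGH/BF/- → run E
t=18: L0/L1/L2 = EGH/BF/- → run E
t=19: L0/L1/L2 = EGH/BF/- → run E
t=20: L0/L1/L2 = EGH/BF/- → run E
t=21: L0/L1/L2 = GH/BFE/- → run G
t=22: L0/L1/L2 = GH/BFE/- → run G
t=23: L0/L1/L2 = GH/BFE/- → run G
t=24: L0/L1/L2 = GH/BFE/- → run G
t=25: L0/L1/L2 = H/BFEG/- → run H
t=26: L0/L1/L2 = H/BFEG/- → run H
t=27: L0/L1/L2 = H/BFEG/- → run H
t=28: L0/L1/L2 = H/BFEG/- → run H
t=29: L0/L1/L2 = -/BFEGH/- → run B
t=30: L0/L1/L2 = -/FEGH/- → run F
t=31: L0/L1/L2 = -/EGH/- → run E
t=32: L0/L1/L2 = -/EGH/- → run E
t=33: L0/L1/L2 = -/EGH/- → run E
t=34: L0/L1/L2 = -/GH/- → run G
t=35: L0/L1/L2 = -/GH/- → run G
t=36: L0/L1/L2 = -/GH/- → run G
t=37: L0/L1/L2 = -/GH/- → run G
t=38: L0/L1/L2 = -/H/- → run H
t=39: L0/L1/L2 = -/H/- → run H
t=40: (idle)
t=41: (idle)
t=42: (idle)
t=43: (idle)
t=44: (idle)
t=45: (idle)
t=46: (idle)
t=47: (idle)
t=48: (idle)
t=49: (idle)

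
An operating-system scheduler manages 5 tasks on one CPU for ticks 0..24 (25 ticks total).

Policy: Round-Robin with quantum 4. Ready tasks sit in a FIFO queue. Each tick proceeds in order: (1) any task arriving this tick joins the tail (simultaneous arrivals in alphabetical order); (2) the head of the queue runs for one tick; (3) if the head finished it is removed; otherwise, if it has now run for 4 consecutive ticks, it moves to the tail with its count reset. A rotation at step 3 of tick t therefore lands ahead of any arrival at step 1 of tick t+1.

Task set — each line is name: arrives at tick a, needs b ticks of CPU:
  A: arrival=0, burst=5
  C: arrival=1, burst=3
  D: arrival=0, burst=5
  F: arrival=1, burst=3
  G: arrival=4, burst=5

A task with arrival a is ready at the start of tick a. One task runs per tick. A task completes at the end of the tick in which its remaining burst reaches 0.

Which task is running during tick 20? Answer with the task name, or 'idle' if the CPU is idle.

running at tick 20 = G

t=0: queue=[A,D] q_used=0 → run A
t=1: queue=[A,D,C,F] q_used=1 → run A
t=2: queue=[A,D,C,F] q_used=2 → run A
t=3: queue=[A,D,C,F] q_used=3 → run A
t=4: queue=[D,C,F,A,G] q_used=0 → run D
t=5: queue=[D,C,F,A,G] q_used=1 → run D
t=6: queue=[D,C,F,A,G] q_used=2 → run D
t=7: queue=[D,C,F,A,G] q_used=3 → run D
t=8: queue=[C,F,A,G,D] q_used=0 → run C
t=9: queue=[C,F,A,G,D] q_used=1 → run C
t=10: queue=[C,F,A,G,D] q_used=2 → run C
t=11: queue=[F,A,G,D] q_used=0 → run F
t=12: queue=[F,A,G,D] q_used=1 → run F
t=13: queue=[F,A,G,D] q_used=2 → run F
t=14: queue=[A,G,D] q_used=0 → run A
t=15: queue=[G,D] q_used=0 → run G
t=16: queue=[G,D] q_used=1 → run G
t=17: queue=[G,D] q_used=2 → run G
t=18: queue=[G,D] q_used=3 → run G
t=19: queue=[D,G] q_used=0 → run D
t=20: queue=[G] q_used=0 → run G
t=21: (idle)
t=22: (idle)
t=23: (idle)
t=24: (idle)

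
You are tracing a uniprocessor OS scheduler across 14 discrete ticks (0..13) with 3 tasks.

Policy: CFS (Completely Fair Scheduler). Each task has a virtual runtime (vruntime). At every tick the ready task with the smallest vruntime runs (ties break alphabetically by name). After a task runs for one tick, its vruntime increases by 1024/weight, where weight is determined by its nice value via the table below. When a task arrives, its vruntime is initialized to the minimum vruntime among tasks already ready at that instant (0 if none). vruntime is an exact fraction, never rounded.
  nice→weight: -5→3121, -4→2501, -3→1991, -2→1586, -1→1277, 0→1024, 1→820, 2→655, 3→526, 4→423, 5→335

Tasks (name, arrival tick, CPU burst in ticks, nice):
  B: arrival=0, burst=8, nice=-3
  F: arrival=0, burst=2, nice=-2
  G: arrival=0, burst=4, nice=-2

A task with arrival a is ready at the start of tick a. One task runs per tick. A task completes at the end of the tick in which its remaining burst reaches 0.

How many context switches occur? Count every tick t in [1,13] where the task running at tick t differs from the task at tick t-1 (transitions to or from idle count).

context switches = 10

t=0: vr[B=0 F=0 G=0] → run B
t=1: vr[B=1024/1991 F=0 G=0] → run F
t=2: vr[B=1024/1991 F=512/793 G=0] → run G
t=3: vr[B=1024/1991 F=512/793 G=512/793] → run B
t=4: vr[B=2048/1991 F=512/793 G=512/793] → run F
t=5: vr[B=2048/1991 G=512/793] → run G
t=6: vr[B=2048/1991 G=1024/793] → run B
t=7: vr[B=3072/1991 G=1024/793] → run G
t=8: vr[B=3072/1991 G=1536/793] → run B
t=9: vr[B=4096/1991 G=1536/793] → run G
t=10: vr[B=4096/1991] → run B
t=11: vr[B=5120/1991] → run B
t=12: vr[B=6144/1991] → run B
t=13: vr[B=7168/1991] → run B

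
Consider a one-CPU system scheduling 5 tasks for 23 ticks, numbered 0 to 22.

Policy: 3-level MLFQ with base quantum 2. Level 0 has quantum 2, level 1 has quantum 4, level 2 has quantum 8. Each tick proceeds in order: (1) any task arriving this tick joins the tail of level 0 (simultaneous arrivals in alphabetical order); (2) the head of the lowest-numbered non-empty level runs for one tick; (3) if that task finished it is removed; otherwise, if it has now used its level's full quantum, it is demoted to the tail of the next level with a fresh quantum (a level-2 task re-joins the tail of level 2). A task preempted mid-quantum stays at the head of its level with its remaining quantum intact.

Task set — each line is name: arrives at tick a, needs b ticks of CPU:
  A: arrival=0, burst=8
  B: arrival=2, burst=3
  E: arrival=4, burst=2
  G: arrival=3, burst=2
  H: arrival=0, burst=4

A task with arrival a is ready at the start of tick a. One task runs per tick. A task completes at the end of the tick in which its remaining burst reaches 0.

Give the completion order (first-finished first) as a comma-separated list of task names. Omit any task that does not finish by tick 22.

completion order = G, E, H, B, A

t=0: L0/L1/L2 = AH/-/- → run A
t=1: L0/L1/L2 = AH/-/- → run A
t=2: L0/L1/L2 = HB/A/- → run H
t=3: L0/L1/L2 = HBG/A/- → run H
t=4: L0/L1/L2 = BGE/AH/- → run B
t=5: L0/L1/L2 = BGE/AH/- → run B
t=6: L0/L1/L2 = GE/AHB/- → run G
t=7: L0/L1/L2 = GE/AHB/- → run G
t=8: L0/L1/L2 = E/AHB/- → run E
t=9: L0/L1/L2 = E/AHB/- → run E
t=10: L0/L1/L2 = -/AHB/- → run A
t=11: L0/L1/L2 = -/AHB/- → run A
t=12: L0/L1/L2 = -/AHB/- → run A
t=13: L0/L1/L2 = -/AHB/- → run A
t=14: L0/L1/L2 = -/HB/A → run H
t=15: L0/L1/L2 = -/HB/A → run H
t=16: L0/L1/L2 = -/B/A → run B
t=17: L0/L1/L2 = -/-/A → run A
t=18: L0/L1/L2 = -/-/A → run A
t=19: (idle)
t=20: (idle)
t=21: (idle)
t=22: (idle)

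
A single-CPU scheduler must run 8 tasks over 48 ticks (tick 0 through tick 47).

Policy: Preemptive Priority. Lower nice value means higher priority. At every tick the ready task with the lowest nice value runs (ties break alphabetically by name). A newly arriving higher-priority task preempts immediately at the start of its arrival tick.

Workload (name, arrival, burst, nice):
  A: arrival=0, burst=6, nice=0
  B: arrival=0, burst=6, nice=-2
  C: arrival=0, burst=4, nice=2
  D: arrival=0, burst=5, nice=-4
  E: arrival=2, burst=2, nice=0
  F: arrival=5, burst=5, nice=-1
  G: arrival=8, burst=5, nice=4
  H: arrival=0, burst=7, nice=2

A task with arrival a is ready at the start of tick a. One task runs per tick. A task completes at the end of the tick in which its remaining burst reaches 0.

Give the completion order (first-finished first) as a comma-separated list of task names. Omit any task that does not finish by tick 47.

t=0: ready={A,B,C,D,H} → run D
t=1: ready={A,B,C,D,H} → run D
t=2: ready={A,B,C,D,E,H} → run D
t=3: ready={A,B,C,D,E,H} → run D
t=4: ready={A,B,C,D,E,H} → run D
t=5: ready={A,B,C,E,F,H} → run B
t=6: ready={A,B,C,E,F,H} → run B
t=7: ready={A,B,C,E,F,H} → run B
t=8: ready={A,B,C,E,F,G,H} → run B
t=9: ready={A,B,C,E,F,G,H} → run B
t=10: ready={A,B,C,E,F,G,H} → run B
t=11: ready={A,C,E,F,G,H} → run F
t=12: ready={A,C,E,F,G,H} → run F
t=13: ready={A,C,E,F,G,H} → run F
t=14: ready={A,C,E,F,G,H} → run F
t=15: ready={A,C,E,F,G,H} → run F
t=16: ready={A,C,E,G,H} → run A
t=17: ready={A,C,E,G,H} → run A
t=18: ready={A,C,E,G,H} → run A
t=19: ready={A,C,E,G,H} → run A
t=20: ready={A,C,E,G,H} → run A
t=21: ready={A,C,E,G,H} → run A
t=22: ready={C,E,G,H} → run E
t=23: ready={C,E,G,H} → run E
t=24: ready={C,G,H} → run C
t=25: ready={C,G,H} → run C
t=26: ready={C,G,H} → run C
t=27: ready={C,G,H} → run C
t=28: ready={G,H} → run H
t=29: ready={G,H} → run H
t=30: ready={G,H} → run H
t=31: ready={G,H} → run H
t=32: ready={G,H} → run H
t=33: ready={G,H} → run H
t=34: ready={G,H} → run H
t=35: ready={G} → run G
t=36: ready={G} → run G
t=37: ready={G} → run G
t=38: ready={G} → run G
t=39: ready={G} → run G
t=40: (idle)
t=41: (idle)
t=42: (idle)
t=43: (idle)
t=44: (idle)
t=45: (idle)
t=46: (idle)
t=47: (idle)

completion order = D, B, F, A, E, C, H, G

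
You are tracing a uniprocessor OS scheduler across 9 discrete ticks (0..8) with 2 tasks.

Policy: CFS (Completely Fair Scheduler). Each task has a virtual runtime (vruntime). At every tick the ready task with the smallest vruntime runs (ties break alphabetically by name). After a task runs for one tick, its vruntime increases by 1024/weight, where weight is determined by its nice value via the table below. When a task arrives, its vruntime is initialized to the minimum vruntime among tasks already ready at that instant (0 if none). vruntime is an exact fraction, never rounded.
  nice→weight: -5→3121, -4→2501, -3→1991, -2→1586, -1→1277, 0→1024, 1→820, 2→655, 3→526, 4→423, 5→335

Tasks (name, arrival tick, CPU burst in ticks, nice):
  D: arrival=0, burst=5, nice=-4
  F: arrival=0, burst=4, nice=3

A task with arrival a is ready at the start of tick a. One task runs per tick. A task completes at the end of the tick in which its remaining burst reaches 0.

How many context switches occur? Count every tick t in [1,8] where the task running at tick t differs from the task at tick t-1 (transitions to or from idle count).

context switches = 3

t=0: vr[D=0 F=0] → run D
t=1: vr[D=1024/2501 F=0] → run F
t=2: vr[D=1024/2501 F=512/263] → run D
t=3: vr[D=2048/2501 F=512/263] → run D
t=4: vr[D=3072/2501 F=512/263] → run D
t=5: vr[D=4096/2501 F=512/263] → run D
t=6: vr[F=512/263] → run F
t=7: vr[F=1024/263] → run F
t=8: vr[F=1536/263] → run F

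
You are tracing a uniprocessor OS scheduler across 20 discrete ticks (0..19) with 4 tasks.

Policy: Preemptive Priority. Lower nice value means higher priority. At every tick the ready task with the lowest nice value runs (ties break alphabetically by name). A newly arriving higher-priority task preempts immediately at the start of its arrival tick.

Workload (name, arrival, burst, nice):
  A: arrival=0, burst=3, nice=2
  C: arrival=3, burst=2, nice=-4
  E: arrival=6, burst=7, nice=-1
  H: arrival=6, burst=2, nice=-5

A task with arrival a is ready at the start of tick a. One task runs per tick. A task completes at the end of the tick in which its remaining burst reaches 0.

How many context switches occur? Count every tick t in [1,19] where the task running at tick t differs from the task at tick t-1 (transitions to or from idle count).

t=0: ready={A} → run A
t=1: ready={A} → run A
t=2: ready={A} → run A
t=3: ready={C} → run C
t=4: ready={C} → run C
t=5: (idle)
t=6: ready={E,H} → run H
t=7: ready={E,H} → run H
t=8: ready={E} → run E
t=9: ready={E} → run E
t=10: ready={E} → run E
t=11: ready={E} → run E
t=12: ready={E} → run E
t=13: ready={E} → run E
t=14: ready={E} → run E
t=15: (idle)
t=16: (idle)
t=17: (idle)
t=18: (idle)
t=19: (idle)

context switches = 5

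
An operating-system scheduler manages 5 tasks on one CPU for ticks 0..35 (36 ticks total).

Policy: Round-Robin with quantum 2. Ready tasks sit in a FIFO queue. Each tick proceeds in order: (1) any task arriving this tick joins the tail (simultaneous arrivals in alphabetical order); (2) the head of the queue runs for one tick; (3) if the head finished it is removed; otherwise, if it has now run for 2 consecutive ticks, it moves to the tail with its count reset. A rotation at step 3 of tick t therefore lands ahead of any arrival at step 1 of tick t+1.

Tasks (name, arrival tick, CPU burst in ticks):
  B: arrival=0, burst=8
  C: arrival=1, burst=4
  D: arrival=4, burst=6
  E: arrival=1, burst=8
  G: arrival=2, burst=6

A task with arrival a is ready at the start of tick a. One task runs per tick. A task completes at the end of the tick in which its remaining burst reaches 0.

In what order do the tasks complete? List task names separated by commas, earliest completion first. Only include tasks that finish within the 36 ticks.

completion order = C, B, G, D, E

t=0: queue=[B] q_used=0 → run B
t=1: queue=[B,C,E] q_used=1 → run B
t=2: queue=[C,E,B,G] q_used=0 → run C
t=3: queue=[C,E,B,G] q_used=1 → run C
t=4: queue=[E,B,G,C,D] q_used=0 → run E
t=5: queue=[E,B,G,C,D] q_used=1 → run E
t=6: queue=[B,G,C,D,E] q_used=0 → run B
t=7: queue=[B,G,C,D,E] q_used=1 → run B
t=8: queue=[G,C,D,E,B] q_used=0 → run G
t=9: queue=[G,C,D,E,B] q_used=1 → run G
t=10: queue=[C,D,E,B,G] q_used=0 → run C
t=11: queue=[C,D,E,B,G] q_used=1 → run C
t=12: queue=[D,E,B,G] q_used=0 → run D
t=13: queue=[D,E,B,G] q_used=1 → run D
t=14: queue=[E,B,G,D] q_used=0 → run E
t=15: queue=[E,B,G,D] q_used=1 → run E
t=16: queue=[B,G,D,E] q_used=0 → run B
t=17: queue=[B,G,D,E] q_used=1 → run B
t=18: queue=[G,D,E,B] q_used=0 → run G
t=19: queue=[G,D,E,B] q_used=1 → run G
t=20: queue=[D,E,B,G] q_used=0 → run D
t=21: queue=[D,E,B,G] q_used=1 → run D
t=22: queue=[E,B,G,D] q_used=0 → run E
t=23: queue=[E,B,G,D] q_used=1 → run E
t=24: queue=[B,G,D,E] q_used=0 → run B
t=25: queue=[B,G,D,E] q_used=1 → run B
t=26: queue=[G,D,E] q_used=0 → run G
t=27: queue=[G,D,E] q_used=1 → run G
t=28: queue=[D,E] q_used=0 → run D
t=29: queue=[D,E] q_used=1 → run D
t=30: queue=[E] q_used=0 → run E
t=31: queue=[E] q_used=1 → run E
t=32: (idle)
t=33: (idle)
t=34: (idle)
t=35: (idle)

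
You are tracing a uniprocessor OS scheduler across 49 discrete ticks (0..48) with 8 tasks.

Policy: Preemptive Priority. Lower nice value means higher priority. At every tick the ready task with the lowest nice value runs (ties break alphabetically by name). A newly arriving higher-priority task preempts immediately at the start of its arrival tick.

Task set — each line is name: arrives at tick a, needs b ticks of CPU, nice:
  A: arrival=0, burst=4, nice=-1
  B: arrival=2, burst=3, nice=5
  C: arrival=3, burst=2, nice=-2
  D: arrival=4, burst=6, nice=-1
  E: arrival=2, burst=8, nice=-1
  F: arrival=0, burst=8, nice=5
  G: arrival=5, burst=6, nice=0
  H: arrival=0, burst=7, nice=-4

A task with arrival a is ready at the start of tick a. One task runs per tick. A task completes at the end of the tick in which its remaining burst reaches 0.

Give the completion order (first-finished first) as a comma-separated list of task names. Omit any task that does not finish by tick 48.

completion order = H, C, A, D, E, G, B, F

t=0: ready={A,F,H} → run H
t=1: ready={A,F,H} → run H
t=2: ready={A,B,E,F,H} → run H
t=3: ready={A,B,C,E,F,H} → run H
t=4: ready={A,B,C,D,E,F,H} → run H
t=5: ready={A,B,C,D,E,F,G,H} → run H
t=6: ready={A,B,C,D,E,F,G,H} → run H
t=7: ready={A,B,C,D,E,F,G} → run C
t=8: ready={A,B,C,D,E,F,G} → run C
t=9: ready={A,B,D,E,F,G} → run A
t=10: ready={A,B,D,E,F,G} → run A
t=11: ready={A,B,D,E,F,G} → run A
t=12: ready={A,B,D,E,F,G} → run A
t=13: ready={B,D,E,F,G} → run D
t=14: ready={B,D,E,F,G} → run D
t=15: ready={B,D,E,F,G} → run D
t=16: ready={B,D,E,F,G} → run D
t=17: ready={B,D,E,F,G} → run D
t=18: ready={B,D,E,F,G} → run D
t=19: ready={B,E,F,G} → run E
t=20: ready={B,E,F,G} → run E
t=21: ready={B,E,F,G} → run E
t=22: ready={B,E,F,G} → run E
t=23: ready={B,E,F,G} → run E
t=24: ready={B,E,F,G} → run E
t=25: ready={B,E,F,G} → run E
t=26: ready={B,E,F,G} → run E
t=27: ready={B,F,G} → run G
t=28: ready={B,F,G} → run G
t=29: ready={B,F,G} → run G
t=30: ready={B,F,G} → run G
t=31: ready={B,F,G} → run G
t=32: ready={B,F,G} → run G
t=33: ready={B,F} → run B
t=34: ready={B,F} → run B
t=35: ready={B,F} → run B
t=36: ready={F} → run F
t=37: ready={F} → run F
t=38: ready={F} → run F
t=39: ready={F} → run F
t=40: ready={F} → run F
t=41: ready={F} → run F
t=42: ready={F} → run F
t=43: ready={F} → run F
t=44: (idle)
t=45: (idle)
t=46: (idle)
t=47: (idle)
t=48: (idle)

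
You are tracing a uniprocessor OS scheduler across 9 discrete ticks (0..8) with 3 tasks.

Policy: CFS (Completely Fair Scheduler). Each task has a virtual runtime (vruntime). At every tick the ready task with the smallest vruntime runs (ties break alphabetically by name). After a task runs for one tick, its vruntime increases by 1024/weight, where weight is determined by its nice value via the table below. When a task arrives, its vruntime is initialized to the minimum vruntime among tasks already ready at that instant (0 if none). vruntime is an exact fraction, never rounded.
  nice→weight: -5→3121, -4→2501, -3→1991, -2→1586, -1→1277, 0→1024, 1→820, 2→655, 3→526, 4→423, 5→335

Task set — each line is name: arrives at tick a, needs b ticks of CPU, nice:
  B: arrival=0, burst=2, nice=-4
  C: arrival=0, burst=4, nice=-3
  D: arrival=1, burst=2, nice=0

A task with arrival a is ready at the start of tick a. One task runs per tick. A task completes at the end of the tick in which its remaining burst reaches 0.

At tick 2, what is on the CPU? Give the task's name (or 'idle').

running at tick 2 = D

t=0: vr[B=0 C=0] → run B
t=1: vr[B=1024/2501 C=0 D=0] → run C
t=2: vr[B=1024/2501 C=1024/1991 D=0] → run D
t=3: vr[B=1024/2501 C=1024/1991 D=1] → run B
t=4: vr[C=1024/1991 D=1] → run C
t=5: vr[C=2048/1991 D=1] → run D
t=6: vr[C=2048/1991] → run C
t=7: vr[C=3072/1991] → run C
t=8: (idle)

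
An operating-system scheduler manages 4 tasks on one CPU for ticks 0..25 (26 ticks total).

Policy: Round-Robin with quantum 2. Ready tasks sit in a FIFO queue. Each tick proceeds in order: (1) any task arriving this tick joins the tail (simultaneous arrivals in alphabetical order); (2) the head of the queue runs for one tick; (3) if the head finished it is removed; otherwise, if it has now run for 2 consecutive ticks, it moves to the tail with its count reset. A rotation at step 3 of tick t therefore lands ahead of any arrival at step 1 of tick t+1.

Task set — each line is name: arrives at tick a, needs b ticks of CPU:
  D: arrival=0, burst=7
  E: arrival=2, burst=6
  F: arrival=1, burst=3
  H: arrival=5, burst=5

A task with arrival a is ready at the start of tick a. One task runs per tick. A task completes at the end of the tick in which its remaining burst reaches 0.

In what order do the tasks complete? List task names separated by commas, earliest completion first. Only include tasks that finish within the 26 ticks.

completion order = F, D, E, H

t=0: queue=[D] q_used=0 → run D
t=1: queue=[D,F] q_used=1 → run D
t=2: queue=[F,D,E] q_used=0 → run F
t=3: queue=[F,D,E] q_used=1 → run F
t=4: queue=[D,E,F] q_used=0 → run D
t=5: queue=[D,E,F,H] q_used=1 → run D
t=6: queue=[E,F,H,D] q_used=0 → run E
t=7: queue=[E,F,H,D] q_used=1 → run E
t=8: queue=[F,H,D,E] q_used=0 → run F
t=9: queue=[H,D,E] q_used=0 → run H
t=10: queue=[H,D,E] q_used=1 → run H
t=11: queue=[D,E,H] q_used=0 → run D
t=12: queue=[D,E,H] q_used=1 → run D
t=13: queue=[E,H,D] q_used=0 → run E
t=14: queue=[E,H,D] q_used=1 → run E
t=15: queue=[H,D,E] q_used=0 → run H
t=16: queue=[H,D,E] q_used=1 → run H
t=17: queue=[D,E,H] q_used=0 → run D
t=18: queue=[E,H] q_used=0 → run E
t=19: queue=[E,H] q_used=1 → run E
t=20: queue=[H] q_used=0 → run H
t=21: (idle)
t=22: (idle)
t=23: (idle)
t=24: (idle)
t=25: (idle)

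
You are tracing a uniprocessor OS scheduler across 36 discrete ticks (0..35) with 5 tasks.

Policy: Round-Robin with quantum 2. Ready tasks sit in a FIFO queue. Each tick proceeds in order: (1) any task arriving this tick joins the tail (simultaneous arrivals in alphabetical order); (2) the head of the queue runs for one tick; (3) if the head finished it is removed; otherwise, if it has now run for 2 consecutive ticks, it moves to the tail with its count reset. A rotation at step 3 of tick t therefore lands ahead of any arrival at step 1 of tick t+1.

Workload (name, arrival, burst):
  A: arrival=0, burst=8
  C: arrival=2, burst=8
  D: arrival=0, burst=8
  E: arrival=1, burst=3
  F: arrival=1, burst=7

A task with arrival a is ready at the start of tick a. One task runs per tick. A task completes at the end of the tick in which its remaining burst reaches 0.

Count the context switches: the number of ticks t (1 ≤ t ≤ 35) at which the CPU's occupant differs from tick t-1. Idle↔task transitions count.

t=0: queue=[A,D] q_used=0 → run A
t=1: queue=[A,D,E,F] q_used=1 → run A
t=2: queue=[D,E,F,A,C] q_used=0 → run D
t=3: queue=[D,E,F,A,C] q_used=1 → run D
t=4: queue=[E,F,A,C,D] q_used=0 → run E
t=5: queue=[E,F,A,C,D] q_used=1 → run E
t=6: queue=[F,A,C,D,E] q_used=0 → run F
t=7: queue=[F,A,C,D,E] q_used=1 → run F
t=8: queue=[A,C,D,E,F] q_used=0 → run A
t=9: queue=[A,C,D,E,F] q_used=1 → run A
t=10: queue=[C,D,E,F,A] q_used=0 → run C
t=11: queue=[C,D,E,F,A] q_used=1 → run C
t=12: queue=[D,E,F,A,C] q_used=0 → run D
t=13: queue=[D,E,F,A,C] q_used=1 → run D
t=14: queue=[E,F,A,C,D] q_used=0 → run E
t=15: queue=[F,A,C,D] q_used=0 → run F
t=16: queue=[F,A,C,D] q_used=1 → run F
t=17: queue=[A,C,D,F] q_used=0 → run A
t=18: queue=[A,C,D,F] q_used=1 → run A
t=19: queue=[C,D,F,A] q_used=0 → run C
t=20: queue=[C,D,F,A] q_used=1 → run C
t=21: queue=[D,F,A,C] q_used=0 → run D
t=22: queue=[D,F,A,C] q_used=1 → run D
t=23: queue=[F,A,C,D] q_used=0 → run F
t=24: queue=[F,A,C,D] q_used=1 → run F
t=25: queue=[A,C,D,F] q_used=0 → run A
t=26: queue=[A,C,D,F] q_used=1 → run A
t=27: queue=[C,D,F] q_used=0 → run C
t=28: queue=[C,D,F] q_used=1 → run C
t=29: queue=[D,F,C] q_used=0 → run D
t=30: queue=[D,F,C] q_used=1 → run D
t=31: queue=[F,C] q_used=0 → run F
t=32: queue=[C] q_used=0 → run C
t=33: queue=[C] q_used=1 → run C
t=34: (idle)
t=35: (idle)

context switches = 18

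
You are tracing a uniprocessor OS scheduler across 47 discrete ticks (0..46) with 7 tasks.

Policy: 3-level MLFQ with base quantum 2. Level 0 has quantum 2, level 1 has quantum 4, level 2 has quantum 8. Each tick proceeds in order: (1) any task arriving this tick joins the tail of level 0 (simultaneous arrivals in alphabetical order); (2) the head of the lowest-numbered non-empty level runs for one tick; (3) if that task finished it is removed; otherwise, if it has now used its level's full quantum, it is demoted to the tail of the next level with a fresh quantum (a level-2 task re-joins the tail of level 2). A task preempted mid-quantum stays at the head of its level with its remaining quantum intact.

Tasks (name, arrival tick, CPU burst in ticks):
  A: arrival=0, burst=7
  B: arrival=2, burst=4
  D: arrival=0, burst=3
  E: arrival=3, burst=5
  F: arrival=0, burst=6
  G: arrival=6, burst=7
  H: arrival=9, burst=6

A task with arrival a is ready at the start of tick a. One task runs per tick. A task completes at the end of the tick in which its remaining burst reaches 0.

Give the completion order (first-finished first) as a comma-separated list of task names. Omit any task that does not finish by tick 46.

t=0: L0/L1/L2 = ADF/-/- → run A
t=1: L0/L1/L2 = ADF/-/- → run A
t=2: L0/L1/L2 = DFB/A/- → run D
t=3: L0/L1/L2 = DFBE/A/- → run D
t=4: L0/L1/L2 = FBE/AD/- → run F
t=5: L0/L1/L2 = FBE/AD/- → run F
t=6: L0/L1/L2 = BEG/ADF/- → run B
t=7: L0/L1/L2 = BEG/ADF/- → run B
t=8: L0/L1/L2 = EG/ADFB/- → run E
t=9: L0/L1/L2 = EGH/ADFB/- → run E
t=10: L0/L1/L2 = GH/ADFBE/- → run G
t=11: L0/L1/L2 = GH/ADFBE/- → run G
t=12: L0/L1/L2 = H/ADFBEG/- → run H
t=13: L0/L1/L2 = H/ADFBEG/- → run H
t=14: L0/L1/L2 = -/ADFBEGH/- → run A
t=15: L0/L1/L2 = -/ADFBEGH/- → run A
t=16: L0/L1/L2 = -/ADFBEGH/- → run A
t=17: L0/L1/L2 = -/ADFBEGH/- → run A
t=18: L0/L1/L2 = -/DFBEGH/A → run D
t=19: L0/L1/L2 = -/FBEGH/A → run F
t=20: L0/L1/L2 = -/FBEGH/A → run F
t=21: L0/L1/L2 = -/FBEGH/A → run F
t=22: L0/L1/L2 = -/FBEGH/A → run F
t=23: L0/L1/L2 = -/BEGH/A → run B
t=24: L0/L1/L2 = -/BEGH/A → run B
t=25: L0/L1/L2 = -/EGH/A → run E
t=26: L0/L1/L2 = -/EGH/A → run E
t=27: L0/L1/L2 = -/EGH/A → run E
t=28: L0/L1/L2 = -/GH/A → run G
t=29: L0/L1/L2 = -/GH/A → run G
t=30: L0/L1/L2 = -/GH/A → run G
t=31: L0/L1/L2 = -/GH/A → run G
t=32: L0/L1/L2 = -/H/AG → run H
t=33: L0/L1/L2 = -/H/AG → run H
t=34: L0/L1/L2 = -/H/AG → run H
t=35: L0/L1/L2 = -/H/AG → run H
t=36: L0/L1/L2 = -/-/AG → run A
t=37: L0/L1/L2 = -/-/G → run G
t=38: (idle)
t=39: (idle)
t=40: (idle)
t=41: (idle)
t=42: (idle)
t=43: (idle)
t=44: (idle)
t=45: (idle)
t=46: (idle)

completion order = D, F, B, E, H, A, G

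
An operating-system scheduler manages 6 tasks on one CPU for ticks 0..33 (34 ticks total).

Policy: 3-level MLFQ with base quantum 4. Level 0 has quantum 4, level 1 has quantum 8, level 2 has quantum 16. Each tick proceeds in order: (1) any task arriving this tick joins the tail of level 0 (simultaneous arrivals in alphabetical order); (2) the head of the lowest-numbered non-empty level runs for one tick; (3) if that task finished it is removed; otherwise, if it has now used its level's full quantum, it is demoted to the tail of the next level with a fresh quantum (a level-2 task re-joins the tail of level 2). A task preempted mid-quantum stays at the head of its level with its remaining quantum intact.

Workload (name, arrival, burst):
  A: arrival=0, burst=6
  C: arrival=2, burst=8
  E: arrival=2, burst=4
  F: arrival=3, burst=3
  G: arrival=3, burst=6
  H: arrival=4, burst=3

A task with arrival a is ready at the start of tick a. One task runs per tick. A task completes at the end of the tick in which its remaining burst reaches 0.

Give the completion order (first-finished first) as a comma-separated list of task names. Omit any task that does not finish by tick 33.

completion order = E, F, H, A, C, G

t=0: L0/L1/L2 = A/-/- → run A
t=1: L0/L1/L2 = A/-/- → run A
t=2: L0/L1/L2 = ACE/-/- → run A
t=3: L0/L1/L2 = ACEFG/-/- → run A
t=4: L0/L1/L2 = CEFGH/A/- → run C
t=5: L0/L1/L2 = CEFGH/A/- → run C
t=6: L0/L1/L2 = CEFGH/A/- → run C
t=7: L0/L1/L2 = CEFGH/A/- → run C
t=8: L0/L1/L2 = EFGH/AC/- → run E
t=9: L0/L1/L2 = EFGH/AC/- → run E
t=10: L0/L1/L2 = EFGH/AC/- → run E
t=11: L0/L1/L2 = EFGH/AC/- → run E
t=12: L0/L1/L2 = FGH/AC/- → run F
t=13: L0/L1/L2 = FGH/AC/- → run F
t=14: L0/L1/L2 = FGH/AC/- → run F
t=15: L0/L1/L2 = GH/AC/- → run G
t=16: L0/L1/L2 = GH/AC/- → run G
t=17: L0/L1/L2 = GH/AC/- → run G
t=18: L0/L1/L2 = GH/AC/- → run G
t=19: L0/L1/L2 = H/ACG/- → run H
t=20: L0/L1/L2 = H/ACG/- → run H
t=21: L0/L1/L2 = H/ACG/- → run H
t=22: L0/L1/L2 = -/ACG/- → run A
t=23: L0/L1/L2 = -/ACG/- → run A
t=24: L0/L1/L2 = -/CG/- → run C
t=25: L0/L1/L2 = -/CG/- → run C
t=26: L0/L1/L2 = -/CG/- → run C
t=27: L0/L1/L2 = -/CG/- → run C
t=28: L0/L1/L2 = -/G/- → run G
t=29: L0/L1/L2 = -/G/- → run G
t=30: (idle)
t=31: (idle)
t=32: (idle)
t=33: (idle)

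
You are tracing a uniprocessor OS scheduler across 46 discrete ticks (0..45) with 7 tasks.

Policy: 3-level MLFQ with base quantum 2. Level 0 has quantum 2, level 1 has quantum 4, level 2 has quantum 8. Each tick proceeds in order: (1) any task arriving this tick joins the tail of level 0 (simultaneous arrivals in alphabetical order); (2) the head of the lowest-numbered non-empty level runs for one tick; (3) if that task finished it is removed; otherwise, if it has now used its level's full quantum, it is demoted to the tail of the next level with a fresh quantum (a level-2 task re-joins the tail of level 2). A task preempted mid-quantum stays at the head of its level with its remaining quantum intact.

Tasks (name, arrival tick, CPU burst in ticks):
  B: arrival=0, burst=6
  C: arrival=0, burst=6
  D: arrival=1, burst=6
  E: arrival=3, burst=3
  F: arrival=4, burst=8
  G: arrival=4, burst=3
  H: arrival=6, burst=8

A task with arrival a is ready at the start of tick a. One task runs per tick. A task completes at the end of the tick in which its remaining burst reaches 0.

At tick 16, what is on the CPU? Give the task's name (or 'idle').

t=0: L0/L1/L2 = BC/-/- → run B
t=1: L0/L1/L2 = BCD/-/- → run B
t=2: L0/L1/L2 = CD/B/- → run C
t=3: L0/L1/L2 = CDE/B/- → run C
t=4: L0/L1/L2 = DEFG/BC/- → run D
t=5: L0/L1/L2 = DEFG/BC/- → run D
t=6: L0/L1/L2 = EFGH/BCD/- → run E
t=7: L0/L1/L2 = EFGH/BCD/- → run E
t=8: L0/L1/L2 = FGH/BCDE/- → run F
t=9: L0/L1/L2 = FGH/BCDE/- → run F
t=10: L0/L1/L2 = GH/BCDEF/- → run G
t=11: L0/L1/L2 = GH/BCDEF/- → run G
t=12: L0/L1/L2 = H/BCDEFG/- → run H
t=13: L0/L1/L2 = H/BCDEFG/- → run H
t=14: L0/L1/L2 = -/BCDEFGH/- → run B
t=15: L0/L1/L2 = -/BCDEFGH/- → run B
t=16: L0/L1/L2 = -/BCDEFGH/- → run B
t=17: L0/L1/L2 = -/BCDEFGH/- → run B
t=18: L0/L1/L2 = -/CDEFGH/- → run C
t=19: L0/L1/L2 = -/CDEFGH/- → run C
t=20: L0/L1/L2 = -/CDEFGH/- → run C
t=21: L0/L1/L2 = -/CDEFGH/- → run C
t=22: L0/L1/L2 = -/DEFGH/- → run D
t=23: L0/L1/L2 = -/DEFGH/- → run D
t=24: L0/L1/L2 = -/DEFGH/- → run D
t=25: L0/L1/L2 = -/DEFGH/- → run D
t=26: L0/L1/L2 = -/EFGH/- → run E
t=27: L0/L1/L2 = -/FGH/- → run F
t=28: L0/L1/L2 = -/FGH/- → run F
t=29: L0/L1/L2 = -/FGH/- → run F
t=30: L0/L1/L2 = -/FGH/- → run F
t=31: L0/L1/L2 = -/GH/F → run G
t=32: L0/L1/L2 = -/H/F → run H
t=33: L0/L1/L2 = -/H/F → run H
t=34: L0/L1/L2 = -/H/F → run H
t=35: L0/L1/L2 = -/H/F → run H
t=36: L0/L1/L2 = -/-/FH → run F
t=37: L0/L1/L2 = -/-/FH → run F
t=38: L0/L1/L2 = -/-/H → run H
t=39: L0/L1/L2 = -/-/H → run H
t=40: (idle)
t=41: (idle)
t=42: (idle)
t=43: (idle)
t=44: (idle)
t=45: (idle)

running at tick 16 = B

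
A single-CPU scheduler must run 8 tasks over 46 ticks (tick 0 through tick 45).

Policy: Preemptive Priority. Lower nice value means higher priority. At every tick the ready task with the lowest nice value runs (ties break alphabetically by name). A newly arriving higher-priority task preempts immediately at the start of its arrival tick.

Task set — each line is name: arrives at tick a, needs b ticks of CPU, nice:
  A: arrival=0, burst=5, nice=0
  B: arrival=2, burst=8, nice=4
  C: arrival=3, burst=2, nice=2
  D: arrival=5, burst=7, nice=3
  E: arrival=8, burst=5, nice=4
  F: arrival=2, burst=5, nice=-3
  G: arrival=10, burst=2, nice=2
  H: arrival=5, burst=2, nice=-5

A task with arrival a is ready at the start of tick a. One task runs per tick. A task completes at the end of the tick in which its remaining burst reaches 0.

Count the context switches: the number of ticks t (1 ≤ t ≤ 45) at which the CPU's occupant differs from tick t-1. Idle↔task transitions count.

t=0: ready={A} → run A
t=1: ready={A} → run A
t=2: ready={A,B,F} → run F
t=3: ready={A,B,C,F} → run F
t=4: ready={A,B,C,F} → run F
t=5: ready={A,B,C,D,F,H} → run H
t=6: ready={A,B,C,D,F,H} → run H
t=7: ready={A,B,C,D,F} → run F
t=8: ready={A,B,C,D,E,F} → run F
t=9: ready={A,B,C,D,E} → run A
t=10: ready={A,B,C,D,E,G} → run A
t=11: ready={A,B,C,D,E,G} → run A
t=12: ready={B,C,D,E,G} → run C
t=13: ready={B,C,D,E,G} → run C
t=14: ready={B,D,E,G} → run G
t=15: ready={B,D,E,G} → run G
t=16: ready={B,D,E} → run D
t=17: ready={B,D,E} → run D
t=18: ready={B,D,E} → run D
t=19: ready={B,D,E} → run D
t=20: ready={B,D,E} → run D
t=21: ready={B,D,E} → run D
t=22: ready={B,D,E} → run D
t=23: ready={B,E} → run B
t=24: ready={B,E} → run B
t=25: ready={B,E} → run B
t=26: ready={B,E} → run B
t=27: ready={B,E} → run B
t=28: ready={B,E} → run B
t=29: ready={B,E} → run B
t=30: ready={B,E} → run B
t=31: ready={E} → run E
t=32: ready={E} → run E
t=33: ready={E} → run E
t=34: ready={E} → run E
t=35: ready={E} → run E
t=36: (idle)
t=37: (idle)
t=38: (idle)
t=39: (idle)
t=40: (idle)
t=41: (idle)
t=42: (idle)
t=43: (idle)
t=44: (idle)
t=45: (idle)

context switches = 10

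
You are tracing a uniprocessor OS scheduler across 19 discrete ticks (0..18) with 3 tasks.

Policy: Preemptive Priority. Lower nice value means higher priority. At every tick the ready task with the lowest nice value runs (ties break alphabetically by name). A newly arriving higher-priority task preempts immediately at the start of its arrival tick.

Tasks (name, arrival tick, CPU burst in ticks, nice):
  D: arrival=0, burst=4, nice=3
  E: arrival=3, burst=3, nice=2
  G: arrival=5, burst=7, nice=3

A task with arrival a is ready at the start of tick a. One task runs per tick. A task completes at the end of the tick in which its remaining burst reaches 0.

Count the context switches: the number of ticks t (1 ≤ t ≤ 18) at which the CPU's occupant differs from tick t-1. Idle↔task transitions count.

t=0: ready={D} → run D
t=1: ready={D} → run D
t=2: ready={D} → run D
t=3: ready={D,E} → run E
t=4: ready={D,E} → run E
t=5: ready={D,E,G} → run E
t=6: ready={D,G} → run D
t=7: ready={G} → run G
t=8: ready={G} → run G
t=9: ready={G} → run G
t=10: ready={G} → run G
t=11: ready={G} → run G
t=12: ready={G} → run G
t=13: ready={G} → run G
t=14: (idle)
t=15: (idle)
t=16: (idle)
t=17: (idle)
t=18: (idle)

context switches = 4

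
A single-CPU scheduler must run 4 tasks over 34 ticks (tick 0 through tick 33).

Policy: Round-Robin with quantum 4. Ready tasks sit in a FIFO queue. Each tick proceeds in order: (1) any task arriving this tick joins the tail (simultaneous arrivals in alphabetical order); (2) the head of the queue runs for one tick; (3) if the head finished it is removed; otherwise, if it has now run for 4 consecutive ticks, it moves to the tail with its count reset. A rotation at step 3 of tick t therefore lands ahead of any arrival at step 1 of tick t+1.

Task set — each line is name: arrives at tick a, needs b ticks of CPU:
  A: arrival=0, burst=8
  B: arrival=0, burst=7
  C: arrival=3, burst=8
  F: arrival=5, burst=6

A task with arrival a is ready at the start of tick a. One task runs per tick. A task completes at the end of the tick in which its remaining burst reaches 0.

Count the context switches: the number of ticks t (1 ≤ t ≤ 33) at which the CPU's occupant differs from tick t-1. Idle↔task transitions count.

context switches = 8

t=0: queue=[A,B] q_used=0 → run A
t=1: queue=[A,B] q_used=1 → run A
t=2: queue=[A,B] q_used=2 → run A
t=3: queue=[A,B,C] q_used=3 → run A
t=4: queue=[B,C,A] q_used=0 → run B
t=5: queue=[B,C,A,F] q_used=1 → run B
t=6: queue=[B,C,A,F] q_used=2 → run B
t=7: queue=[B,C,A,F] q_used=3 → run B
t=8: queue=[C,A,F,B] q_used=0 → run C
t=9: queue=[C,A,F,B] q_used=1 → run C
t=10: queue=[C,A,F,B] q_used=2 → run C
t=11: queue=[C,A,F,B] q_used=3 → run C
t=12: queue=[A,F,B,C] q_used=0 → run A
t=13: queue=[A,F,B,C] q_used=1 → run A
t=14: queue=[A,F,B,C] q_used=2 → run A
t=15: queue=[A,F,B,C] q_used=3 → run A
t=16: queue=[F,B,C] q_used=0 → run F
t=17: queue=[F,B,C] q_used=1 → run F
t=18: queue=[F,B,C] q_used=2 → run F
t=19: queue=[F,B,C] q_used=3 → run F
t=20: queue=[B,C,F] q_used=0 → run B
t=21: queue=[B,C,F] q_used=1 → run B
t=22: queue=[B,C,F] q_used=2 → run B
t=23: queue=[C,F] q_used=0 → run C
t=24: queue=[C,F] q_used=1 → run C
t=25: queue=[C,F] q_used=2 → run C
t=26: queue=[C,F] q_used=3 → run C
t=27: queue=[F] q_used=0 → run F
t=28: queue=[F] q_used=1 → run F
t=29: (idle)
t=30: (idle)
t=31: (idle)
t=32: (idle)
t=33: (idle)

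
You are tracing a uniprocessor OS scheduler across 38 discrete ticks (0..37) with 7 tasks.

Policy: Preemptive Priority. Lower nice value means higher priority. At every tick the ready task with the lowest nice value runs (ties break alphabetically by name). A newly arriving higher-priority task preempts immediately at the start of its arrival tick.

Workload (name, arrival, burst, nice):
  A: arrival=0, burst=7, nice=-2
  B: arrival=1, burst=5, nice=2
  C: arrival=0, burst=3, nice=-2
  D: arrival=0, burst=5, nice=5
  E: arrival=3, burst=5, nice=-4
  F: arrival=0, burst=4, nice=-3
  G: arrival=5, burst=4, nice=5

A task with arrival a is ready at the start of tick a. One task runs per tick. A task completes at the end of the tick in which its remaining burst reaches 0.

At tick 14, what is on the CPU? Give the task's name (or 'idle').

t=0: ready={A,C,D,F} → run F
t=1: ready={A,B,C,D,F} → run F
t=2: ready={A,B,C,D,F} → run F
t=3: ready={A,B,C,D,E,F} → run E
t=4: ready={A,B,C,D,E,F} → run E
t=5: ready={A,B,C,D,E,F,G} → run E
t=6: ready={A,B,C,D,E,F,G} → run E
t=7: ready={A,B,C,D,E,F,G} → run E
t=8: ready={A,B,C,D,F,G} → run F
t=9: ready={A,B,C,D,G} → run A
t=10: ready={A,B,C,D,G} → run A
t=11: ready={A,B,C,D,G} → run A
t=12: ready={A,B,C,D,G} → run A
t=13: ready={A,B,C,D,G} → run A
t=14: ready={A,B,C,D,G} → run A
t=15: ready={A,B,C,D,G} → run A
t=16: ready={B,C,D,G} → run C
t=17: ready={B,C,D,G} → run C
t=18: ready={B,C,D,G} → run C
t=19: ready={B,D,G} → run B
t=20: ready={B,D,G} → run B
t=21: ready={B,D,G} → run B
t=22: ready={B,D,G} → run B
t=23: ready={B,D,G} → run B
t=24: ready={D,G} → run D
t=25: ready={D,G} → run D
t=26: ready={D,G} → run D
t=27: ready={D,G} → run D
t=28: ready={D,G} → run D
t=29: ready={G} → run G
t=30: ready={G} → run G
t=31: ready={G} → run G
t=32: ready={G} → run G
t=33: (idle)
t=34: (idle)
t=35: (idle)
t=36: (idle)
t=37: (idle)

running at tick 14 = A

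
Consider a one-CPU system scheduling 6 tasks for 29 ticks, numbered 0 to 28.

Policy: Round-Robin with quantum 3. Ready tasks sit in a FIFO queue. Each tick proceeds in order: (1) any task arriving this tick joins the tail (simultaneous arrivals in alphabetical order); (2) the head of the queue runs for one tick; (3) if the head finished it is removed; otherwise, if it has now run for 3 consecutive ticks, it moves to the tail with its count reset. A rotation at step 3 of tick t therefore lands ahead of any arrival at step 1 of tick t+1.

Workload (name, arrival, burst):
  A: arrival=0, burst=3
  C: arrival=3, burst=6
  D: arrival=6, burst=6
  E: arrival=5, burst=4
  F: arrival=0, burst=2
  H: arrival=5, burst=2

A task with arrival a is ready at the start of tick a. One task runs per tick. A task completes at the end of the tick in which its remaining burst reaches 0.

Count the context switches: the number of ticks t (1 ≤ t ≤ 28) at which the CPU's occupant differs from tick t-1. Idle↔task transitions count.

context switches = 9

t=0: queue=[A,F] q_used=0 → run A
t=1: queue=[A,F] q_used=1 → run A
t=2: queue=[A,F] q_used=2 → run A
t=3: queue=[F,C] q_used=0 → run F
t=4: queue=[F,C] q_used=1 → run F
t=5: queue=[C,E,H] q_used=0 → run C
t=6: queue=[C,E,H,D] q_used=1 → run C
t=7: queue=[C,E,H,D] q_used=2 → run C
t=8: queue=[E,H,D,C] q_used=0 → run E
t=9: queue=[E,H,D,C] q_used=1 → run E
t=10: queue=[E,H,D,C] q_used=2 → run E
t=11: queue=[H,D,C,E] q_used=0 → run H
t=12: queue=[H,D,C,E] q_used=1 → run H
t=13: queue=[D,C,E] q_used=0 → run D
t=14: queue=[D,C,E] q_used=1 → run D
t=15: queue=[D,C,E] q_used=2 → run D
t=16: queue=[C,E,D] q_used=0 → run C
t=17: queue=[C,E,D] q_used=1 → run C
t=18: queue=[C,E,D] q_used=2 → run C
t=19: queue=[E,D] q_used=0 → run E
t=20: queue=[D] q_used=0 → run D
t=21: queue=[D] q_used=1 → run D
t=22: queue=[D] q_used=2 → run D
t=23: (idle)
t=24: (idle)
t=25: (idle)
t=26: (idle)
t=27: (idle)
t=28: (idle)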